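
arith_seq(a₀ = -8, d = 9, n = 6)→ [-8, 1, 10, 19, 28, 37]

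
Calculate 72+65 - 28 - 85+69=93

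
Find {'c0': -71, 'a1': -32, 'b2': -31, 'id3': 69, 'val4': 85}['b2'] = -31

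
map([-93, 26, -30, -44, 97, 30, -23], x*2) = [-186, 52, -60, -88, 194, 60, -46]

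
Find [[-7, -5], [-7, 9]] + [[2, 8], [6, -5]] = [[-5, 3], [-1, 4]]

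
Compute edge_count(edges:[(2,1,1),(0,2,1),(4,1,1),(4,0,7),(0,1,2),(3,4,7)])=6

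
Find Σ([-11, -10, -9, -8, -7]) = (-11) + (-10) + (-9) + (-8) + (-7)
= -45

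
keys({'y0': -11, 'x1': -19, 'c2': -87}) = ['y0', 'x1', 'c2']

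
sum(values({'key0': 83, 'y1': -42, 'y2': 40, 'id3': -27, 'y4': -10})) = 44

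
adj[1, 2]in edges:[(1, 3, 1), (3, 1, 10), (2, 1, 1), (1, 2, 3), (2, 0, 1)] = 3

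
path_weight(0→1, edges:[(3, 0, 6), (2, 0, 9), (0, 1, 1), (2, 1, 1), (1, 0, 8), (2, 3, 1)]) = 1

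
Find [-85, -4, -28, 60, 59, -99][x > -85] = [-4, -28, 60, 59]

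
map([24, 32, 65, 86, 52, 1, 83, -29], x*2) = 24*2=48, 32*2=64, 65*2=130, 86*2=172, 52*2=104, 1*2=2, 83*2=166, -29*2=-58
= [48, 64, 130, 172, 104, 2, 166, -58]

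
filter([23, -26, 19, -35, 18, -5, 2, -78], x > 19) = keep x where x > 19: 23✓, -26✗, 19✗, -35✗, 18✗, -5✗, 2✗, -78✗
= [23]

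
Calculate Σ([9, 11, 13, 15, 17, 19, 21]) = 9 + 11 + 13 + 15 + 17 + 19 + 21
= 105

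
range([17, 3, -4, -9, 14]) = 26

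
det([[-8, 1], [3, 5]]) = -43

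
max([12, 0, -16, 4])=12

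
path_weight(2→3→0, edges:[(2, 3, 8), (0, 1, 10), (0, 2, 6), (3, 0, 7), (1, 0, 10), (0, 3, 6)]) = 15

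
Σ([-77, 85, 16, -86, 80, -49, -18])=(-77) + 85 + 16 + (-86) + 80 + (-49) + (-18)
= -49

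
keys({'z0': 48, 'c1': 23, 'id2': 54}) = ['z0', 'c1', 'id2']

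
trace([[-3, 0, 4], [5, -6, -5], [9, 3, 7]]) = -2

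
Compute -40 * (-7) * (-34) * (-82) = 780640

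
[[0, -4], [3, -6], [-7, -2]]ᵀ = [[0, 3, -7], [-4, -6, -2]]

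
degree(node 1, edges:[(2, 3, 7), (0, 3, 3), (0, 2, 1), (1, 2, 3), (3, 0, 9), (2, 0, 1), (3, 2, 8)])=1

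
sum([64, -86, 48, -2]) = 24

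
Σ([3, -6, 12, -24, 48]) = 3 + -6 + 12 + -24 + 48
= 33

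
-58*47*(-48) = 130848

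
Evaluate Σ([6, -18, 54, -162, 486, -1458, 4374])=3282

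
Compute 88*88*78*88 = 53154816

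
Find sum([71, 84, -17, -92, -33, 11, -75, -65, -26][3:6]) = slice → [-92, -33, 11]
(-92) + (-33) + 11
= -114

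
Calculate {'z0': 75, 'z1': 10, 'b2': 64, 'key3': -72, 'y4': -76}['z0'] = 75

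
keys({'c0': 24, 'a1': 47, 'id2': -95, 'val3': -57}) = ['c0', 'a1', 'id2', 'val3']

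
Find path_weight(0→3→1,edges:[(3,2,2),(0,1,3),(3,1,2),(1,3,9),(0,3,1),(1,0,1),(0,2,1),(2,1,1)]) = w(0→3)=1 + w(3→1)=2
= 3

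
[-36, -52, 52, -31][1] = -52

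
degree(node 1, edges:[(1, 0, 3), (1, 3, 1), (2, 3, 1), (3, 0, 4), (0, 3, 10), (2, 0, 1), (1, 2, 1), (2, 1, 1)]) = incident: (1,0), (1,3), (1,2), (2,1)
= 4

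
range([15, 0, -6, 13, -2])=21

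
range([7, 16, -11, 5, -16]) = 32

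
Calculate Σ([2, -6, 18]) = 2 + -6 + 18
= 14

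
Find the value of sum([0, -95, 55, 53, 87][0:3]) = -40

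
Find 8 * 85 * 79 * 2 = 107440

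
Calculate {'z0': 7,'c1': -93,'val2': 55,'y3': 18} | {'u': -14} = {'z0': 7, 'c1': -93, 'val2': 55, 'y3': 18, 'u': -14}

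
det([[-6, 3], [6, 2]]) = -30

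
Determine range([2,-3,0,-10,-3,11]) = 21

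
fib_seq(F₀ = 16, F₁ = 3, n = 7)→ [16, 3, 19, 22, 41, 63, 104]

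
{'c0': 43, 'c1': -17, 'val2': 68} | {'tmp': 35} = {'c0': 43, 'c1': -17, 'val2': 68, 'tmp': 35}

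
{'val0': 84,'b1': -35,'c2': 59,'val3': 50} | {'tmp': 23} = {'val0': 84, 'b1': -35, 'c2': 59, 'val3': 50, 'tmp': 23}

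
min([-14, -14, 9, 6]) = -14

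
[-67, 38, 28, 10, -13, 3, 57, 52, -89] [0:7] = [-67, 38, 28, 10, -13, 3, 57]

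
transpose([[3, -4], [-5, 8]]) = [[3, -5], [-4, 8]]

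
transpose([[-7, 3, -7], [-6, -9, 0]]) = [[-7, -6], [3, -9], [-7, 0]]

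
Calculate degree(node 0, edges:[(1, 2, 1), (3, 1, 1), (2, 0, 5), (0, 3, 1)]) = incident: (2,0), (0,3)
= 2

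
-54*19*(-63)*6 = 387828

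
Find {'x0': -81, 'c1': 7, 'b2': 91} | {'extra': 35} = {'x0': -81, 'c1': 7, 'b2': 91, 'extra': 35}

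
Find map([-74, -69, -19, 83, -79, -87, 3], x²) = [5476, 4761, 361, 6889, 6241, 7569, 9]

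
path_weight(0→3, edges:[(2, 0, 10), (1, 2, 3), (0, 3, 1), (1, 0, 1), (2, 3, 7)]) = 1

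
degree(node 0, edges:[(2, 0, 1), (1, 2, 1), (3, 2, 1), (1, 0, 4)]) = 2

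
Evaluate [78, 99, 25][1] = 99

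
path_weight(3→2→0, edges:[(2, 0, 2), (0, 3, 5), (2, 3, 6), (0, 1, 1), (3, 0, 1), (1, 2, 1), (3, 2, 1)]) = w(3→2)=1 + w(2→0)=2
= 3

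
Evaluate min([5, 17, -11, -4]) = -11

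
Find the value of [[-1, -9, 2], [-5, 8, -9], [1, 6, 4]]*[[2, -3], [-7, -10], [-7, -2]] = C[0][0] = (-1)*(2) + (-9)*(-7) + (2)*(-7) = 47
C[0][1] = (-1)*(-3) + (-9)*(-10) + (2)*(-2) = 89
C[1][0] = (-5)*(2) + (8)*(-7) + (-9)*(-7) = -3
C[1][1] = (-5)*(-3) + (8)*(-10) + (-9)*(-2) = -47
C[2][0] = (1)*(2) + (6)*(-7) + (4)*(-7) = -68
C[2][1] = (1)*(-3) + (6)*(-10) + (4)*(-2) = -71
= [[47, 89], [-3, -47], [-68, -71]]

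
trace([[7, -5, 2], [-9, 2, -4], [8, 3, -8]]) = 1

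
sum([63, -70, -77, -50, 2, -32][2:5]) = -125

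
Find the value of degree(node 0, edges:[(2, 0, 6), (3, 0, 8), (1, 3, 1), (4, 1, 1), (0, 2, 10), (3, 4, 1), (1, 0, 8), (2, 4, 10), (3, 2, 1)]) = incident: (2,0), (3,0), (0,2), (1,0)
= 4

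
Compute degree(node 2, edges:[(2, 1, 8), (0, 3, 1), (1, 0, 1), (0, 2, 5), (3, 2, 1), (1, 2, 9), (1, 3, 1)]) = incident: (2,1), (0,2), (3,2), (1,2)
= 4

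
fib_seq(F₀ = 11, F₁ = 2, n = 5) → F_2 = F_1 + F_0 = 13
F_3 = F_2 + F_1 = 15
F_4 = F_3 + F_2 = 28
= [11, 2, 13, 15, 28]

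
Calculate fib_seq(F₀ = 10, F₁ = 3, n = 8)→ F_2 = F_1 + F_0 = 13
F_3 = F_2 + F_1 = 16
F_4 = F_3 + F_2 = 29
...
= [10, 3, 13, 16, 29, 45, 74, 119]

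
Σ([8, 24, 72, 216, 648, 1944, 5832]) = 8744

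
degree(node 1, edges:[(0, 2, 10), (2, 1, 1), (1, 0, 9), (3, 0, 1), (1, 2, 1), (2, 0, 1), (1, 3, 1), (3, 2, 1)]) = 4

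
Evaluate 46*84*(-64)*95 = -23493120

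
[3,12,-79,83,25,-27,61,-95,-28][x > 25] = [83, 61]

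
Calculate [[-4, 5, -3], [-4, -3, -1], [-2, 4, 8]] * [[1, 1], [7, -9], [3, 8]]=[[22, -73], [-28, 15], [50, 26]]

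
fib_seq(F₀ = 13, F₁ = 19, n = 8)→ F_2 = F_1 + F_0 = 32
F_3 = F_2 + F_1 = 51
F_4 = F_3 + F_2 = 83
...
= [13, 19, 32, 51, 83, 134, 217, 351]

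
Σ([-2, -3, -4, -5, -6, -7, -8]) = -35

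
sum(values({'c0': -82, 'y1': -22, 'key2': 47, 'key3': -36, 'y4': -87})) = (-82) + (-22) + 47 + (-36) + (-87)
= -180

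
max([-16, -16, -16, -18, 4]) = 4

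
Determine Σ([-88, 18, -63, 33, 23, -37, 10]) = -104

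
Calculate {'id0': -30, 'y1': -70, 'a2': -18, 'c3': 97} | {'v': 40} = {'id0': -30, 'y1': -70, 'a2': -18, 'c3': 97, 'v': 40}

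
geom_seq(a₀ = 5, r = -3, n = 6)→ a_0 = 5*(-3)^0 = 5
a_1 = 5*(-3)^1 = -15
a_2 = 5*(-3)^2 = 45
...
= [5, -15, 45, -135, 405, -1215]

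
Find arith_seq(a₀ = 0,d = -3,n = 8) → [0, -3, -6, -9, -12, -15, -18, -21]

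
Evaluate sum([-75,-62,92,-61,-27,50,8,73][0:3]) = slice → [-75, -62, 92]
(-75) + (-62) + 92
= -45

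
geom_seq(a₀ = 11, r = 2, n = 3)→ [11, 22, 44]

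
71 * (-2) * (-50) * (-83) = -589300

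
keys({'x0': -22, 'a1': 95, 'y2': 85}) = ['x0', 'a1', 'y2']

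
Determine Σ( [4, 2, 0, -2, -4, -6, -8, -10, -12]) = 4 + 2 + 0 + (-2) + (-4) + (-6) + (-8) + (-10) + (-12)
= -36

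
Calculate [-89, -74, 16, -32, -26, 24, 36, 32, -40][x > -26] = keep x where x > -26: -89✗, -74✗, 16✓, -32✗, -26✗, 24✓, 36✓, 32✓, -40✗
= [16, 24, 36, 32]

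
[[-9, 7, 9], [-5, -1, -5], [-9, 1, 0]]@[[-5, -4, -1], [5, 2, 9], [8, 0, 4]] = C[0][0] = (-9)*(-5) + (7)*(5) + (9)*(8) = 152
C[0][1] = (-9)*(-4) + (7)*(2) + (9)*(0) = 50
C[0][2] = (-9)*(-1) + (7)*(9) + (9)*(4) = 108
C[1][0] = (-5)*(-5) + (-1)*(5) + (-5)*(8) = -20
C[1][1] = (-5)*(-4) + (-1)*(2) + (-5)*(0) = 18
C[1][2] = (-5)*(-1) + (-1)*(9) + (-5)*(4) = -24
... (3 more cells)
= [[152, 50, 108], [-20, 18, -24], [50, 38, 18]]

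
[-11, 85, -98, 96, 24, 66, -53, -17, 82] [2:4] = [-98, 96]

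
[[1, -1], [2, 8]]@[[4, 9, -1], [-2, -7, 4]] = C[0][0] = (1)*(4) + (-1)*(-2) = 6
C[0][1] = (1)*(9) + (-1)*(-7) = 16
C[0][2] = (1)*(-1) + (-1)*(4) = -5
C[1][0] = (2)*(4) + (8)*(-2) = -8
C[1][1] = (2)*(9) + (8)*(-7) = -38
C[1][2] = (2)*(-1) + (8)*(4) = 30
= [[6, 16, -5], [-8, -38, 30]]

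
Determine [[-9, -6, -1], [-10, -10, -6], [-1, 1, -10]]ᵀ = [[-9, -10, -1], [-6, -10, 1], [-1, -6, -10]]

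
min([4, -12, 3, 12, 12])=-12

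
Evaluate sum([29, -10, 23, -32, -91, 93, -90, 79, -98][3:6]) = -30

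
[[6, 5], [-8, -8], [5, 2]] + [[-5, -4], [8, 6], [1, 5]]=[[1, 1], [0, -2], [6, 7]]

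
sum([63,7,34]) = 104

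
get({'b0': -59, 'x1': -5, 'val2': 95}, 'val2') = 95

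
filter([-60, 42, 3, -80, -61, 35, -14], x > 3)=keep x where x > 3: -60✗, 42✓, 3✗, -80✗, -61✗, 35✓, -14✗
= [42, 35]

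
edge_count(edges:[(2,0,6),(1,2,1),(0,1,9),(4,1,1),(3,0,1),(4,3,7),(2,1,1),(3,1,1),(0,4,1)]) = 9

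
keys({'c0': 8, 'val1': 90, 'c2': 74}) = ['c0', 'val1', 'c2']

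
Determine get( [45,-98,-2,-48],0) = 45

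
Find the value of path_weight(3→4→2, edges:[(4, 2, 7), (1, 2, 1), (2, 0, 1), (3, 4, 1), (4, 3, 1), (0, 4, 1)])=8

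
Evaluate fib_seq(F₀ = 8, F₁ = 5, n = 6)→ [8, 5, 13, 18, 31, 49]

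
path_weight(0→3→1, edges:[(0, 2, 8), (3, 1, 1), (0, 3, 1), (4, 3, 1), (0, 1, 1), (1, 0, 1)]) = w(0→3)=1 + w(3→1)=1
= 2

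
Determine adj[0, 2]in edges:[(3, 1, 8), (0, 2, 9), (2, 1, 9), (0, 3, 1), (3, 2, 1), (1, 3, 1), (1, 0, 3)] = 9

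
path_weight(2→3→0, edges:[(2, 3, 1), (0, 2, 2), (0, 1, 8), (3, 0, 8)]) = 9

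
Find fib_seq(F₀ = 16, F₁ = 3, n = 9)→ [16, 3, 19, 22, 41, 63, 104, 167, 271]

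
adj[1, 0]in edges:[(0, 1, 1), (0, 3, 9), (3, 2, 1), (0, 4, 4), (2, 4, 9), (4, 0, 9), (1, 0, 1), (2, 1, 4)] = 1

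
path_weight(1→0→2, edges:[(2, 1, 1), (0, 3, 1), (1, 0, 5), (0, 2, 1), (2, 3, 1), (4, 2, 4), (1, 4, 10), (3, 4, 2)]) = 6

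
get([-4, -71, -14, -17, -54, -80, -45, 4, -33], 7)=4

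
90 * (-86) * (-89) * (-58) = -39953880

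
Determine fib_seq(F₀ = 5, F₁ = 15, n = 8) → F_2 = F_1 + F_0 = 20
F_3 = F_2 + F_1 = 35
F_4 = F_3 + F_2 = 55
...
= [5, 15, 20, 35, 55, 90, 145, 235]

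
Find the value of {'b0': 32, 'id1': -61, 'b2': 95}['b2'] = 95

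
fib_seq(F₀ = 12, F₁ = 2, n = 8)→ F_2 = F_1 + F_0 = 14
F_3 = F_2 + F_1 = 16
F_4 = F_3 + F_2 = 30
...
= [12, 2, 14, 16, 30, 46, 76, 122]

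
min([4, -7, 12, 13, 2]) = -7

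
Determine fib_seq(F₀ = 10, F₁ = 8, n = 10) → [10, 8, 18, 26, 44, 70, 114, 184, 298, 482]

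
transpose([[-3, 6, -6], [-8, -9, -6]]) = [[-3, -8], [6, -9], [-6, -6]]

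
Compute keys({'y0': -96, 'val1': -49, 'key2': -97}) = ['y0', 'val1', 'key2']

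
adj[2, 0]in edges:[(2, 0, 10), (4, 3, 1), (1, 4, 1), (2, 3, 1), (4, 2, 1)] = 10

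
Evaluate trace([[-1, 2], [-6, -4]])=diagonal: (-1) + (-4)
= -5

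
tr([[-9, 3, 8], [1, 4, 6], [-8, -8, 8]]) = 3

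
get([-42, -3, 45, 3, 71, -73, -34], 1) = -3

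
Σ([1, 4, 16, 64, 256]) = 341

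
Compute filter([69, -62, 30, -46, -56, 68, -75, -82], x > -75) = keep x where x > -75: 69✓, -62✓, 30✓, -46✓, -56✓, 68✓, -75✗, -82✗
= [69, -62, 30, -46, -56, 68]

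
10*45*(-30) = -13500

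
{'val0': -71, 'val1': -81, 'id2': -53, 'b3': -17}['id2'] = -53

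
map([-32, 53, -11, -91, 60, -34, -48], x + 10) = [-22, 63, -1, -81, 70, -24, -38]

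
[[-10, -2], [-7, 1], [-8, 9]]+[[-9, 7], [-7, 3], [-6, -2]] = [[-19, 5], [-14, 4], [-14, 7]]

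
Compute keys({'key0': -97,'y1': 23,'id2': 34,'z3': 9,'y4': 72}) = ['key0', 'y1', 'id2', 'z3', 'y4']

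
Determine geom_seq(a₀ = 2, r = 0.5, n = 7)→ a_0 = 2*0.5^0 = 2.0
a_1 = 2*0.5^1 = 1.0
a_2 = 2*0.5^2 = 0.5
...
= [2.0, 1.0, 0.5, 0.25, 0.125, 0.0625, 0.03125]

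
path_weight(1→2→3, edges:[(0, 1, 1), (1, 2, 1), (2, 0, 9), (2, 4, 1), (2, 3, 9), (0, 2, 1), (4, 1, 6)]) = 10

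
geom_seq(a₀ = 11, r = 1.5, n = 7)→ [11.0, 16.5, 24.75, 37.125, 55.6875, 83.53125, 125.296875]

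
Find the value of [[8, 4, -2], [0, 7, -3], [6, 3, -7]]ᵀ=[[8, 0, 6], [4, 7, 3], [-2, -3, -7]]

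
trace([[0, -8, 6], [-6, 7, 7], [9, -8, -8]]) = diagonal: 0 + 7 + (-8)
= -1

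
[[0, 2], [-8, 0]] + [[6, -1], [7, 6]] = [[6, 1], [-1, 6]]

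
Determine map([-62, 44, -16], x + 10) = [-52, 54, -6]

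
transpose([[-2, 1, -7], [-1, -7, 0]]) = [[-2, -1], [1, -7], [-7, 0]]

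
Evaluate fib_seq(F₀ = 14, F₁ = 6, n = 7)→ [14, 6, 20, 26, 46, 72, 118]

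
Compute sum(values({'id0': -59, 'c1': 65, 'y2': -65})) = (-59) + 65 + (-65)
= -59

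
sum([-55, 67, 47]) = 59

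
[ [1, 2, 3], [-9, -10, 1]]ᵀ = [[1, -9], [2, -10], [3, 1]]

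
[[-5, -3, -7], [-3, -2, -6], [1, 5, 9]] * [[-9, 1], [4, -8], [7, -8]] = C[0][0] = (-5)*(-9) + (-3)*(4) + (-7)*(7) = -16
C[0][1] = (-5)*(1) + (-3)*(-8) + (-7)*(-8) = 75
C[1][0] = (-3)*(-9) + (-2)*(4) + (-6)*(7) = -23
C[1][1] = (-3)*(1) + (-2)*(-8) + (-6)*(-8) = 61
C[2][0] = (1)*(-9) + (5)*(4) + (9)*(7) = 74
C[2][1] = (1)*(1) + (5)*(-8) + (9)*(-8) = -111
= [[-16, 75], [-23, 61], [74, -111]]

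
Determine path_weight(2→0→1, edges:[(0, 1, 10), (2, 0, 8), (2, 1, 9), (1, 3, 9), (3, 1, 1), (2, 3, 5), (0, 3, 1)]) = 18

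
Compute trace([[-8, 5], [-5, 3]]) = diagonal: (-8) + 3
= -5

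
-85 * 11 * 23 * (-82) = 1763410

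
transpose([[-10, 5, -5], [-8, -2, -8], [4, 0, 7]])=[[-10, -8, 4], [5, -2, 0], [-5, -8, 7]]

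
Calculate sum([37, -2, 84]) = 119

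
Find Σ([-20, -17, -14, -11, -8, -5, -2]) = (-20) + (-17) + (-14) + (-11) + (-8) + (-5) + (-2)
= -77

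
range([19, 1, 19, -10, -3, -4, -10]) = 29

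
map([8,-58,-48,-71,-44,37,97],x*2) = [16, -116, -96, -142, -88, 74, 194]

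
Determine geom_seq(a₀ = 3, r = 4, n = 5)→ a_0 = 3*4^0 = 3
a_1 = 3*4^1 = 12
a_2 = 3*4^2 = 48
...
= [3, 12, 48, 192, 768]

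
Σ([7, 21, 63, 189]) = 7 + 21 + 63 + 189
= 280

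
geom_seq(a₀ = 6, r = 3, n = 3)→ [6, 18, 54]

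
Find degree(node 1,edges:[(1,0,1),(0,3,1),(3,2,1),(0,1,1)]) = 2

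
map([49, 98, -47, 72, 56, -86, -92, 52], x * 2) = 49*2=98, 98*2=196, -47*2=-94, 72*2=144, 56*2=112, -86*2=-172, -92*2=-184, 52*2=104
= [98, 196, -94, 144, 112, -172, -184, 104]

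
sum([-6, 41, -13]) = (-6) + 41 + (-13)
= 22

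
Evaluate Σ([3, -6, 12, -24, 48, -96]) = 3 + -6 + 12 + -24 + 48 + -96
= -63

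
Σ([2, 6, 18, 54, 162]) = 2 + 6 + 18 + 54 + 162
= 242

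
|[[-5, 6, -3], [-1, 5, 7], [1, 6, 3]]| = 228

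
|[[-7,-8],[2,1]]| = (-7)*(1) - (-8)*(2)
= 9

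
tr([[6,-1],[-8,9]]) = diagonal: 6 + 9
= 15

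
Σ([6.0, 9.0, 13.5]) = 28.5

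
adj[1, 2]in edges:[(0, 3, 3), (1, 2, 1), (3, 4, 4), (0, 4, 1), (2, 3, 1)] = 1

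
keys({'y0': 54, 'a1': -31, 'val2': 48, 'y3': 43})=['y0', 'a1', 'val2', 'y3']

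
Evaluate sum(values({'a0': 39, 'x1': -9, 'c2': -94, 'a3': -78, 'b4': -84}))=-226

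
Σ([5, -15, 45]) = 5 + -15 + 45
= 35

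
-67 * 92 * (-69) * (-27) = -11483532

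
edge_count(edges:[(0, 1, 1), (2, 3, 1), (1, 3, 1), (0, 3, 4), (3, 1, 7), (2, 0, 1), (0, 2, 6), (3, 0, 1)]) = 8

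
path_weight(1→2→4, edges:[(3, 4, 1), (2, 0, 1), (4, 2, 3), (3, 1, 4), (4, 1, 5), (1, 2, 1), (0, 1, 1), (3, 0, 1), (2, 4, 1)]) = w(1→2)=1 + w(2→4)=1
= 2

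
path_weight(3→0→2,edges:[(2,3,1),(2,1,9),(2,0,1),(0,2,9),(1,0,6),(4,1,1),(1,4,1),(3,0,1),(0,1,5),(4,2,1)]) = 10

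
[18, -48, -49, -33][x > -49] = keep x where x > -49: 18✓, -48✓, -49✗, -33✓
= [18, -48, -33]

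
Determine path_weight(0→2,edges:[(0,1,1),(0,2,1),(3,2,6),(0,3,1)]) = 1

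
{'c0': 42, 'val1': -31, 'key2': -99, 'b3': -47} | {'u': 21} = {'c0': 42, 'val1': -31, 'key2': -99, 'b3': -47, 'u': 21}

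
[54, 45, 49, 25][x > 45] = keep x where x > 45: 54✓, 45✗, 49✓, 25✗
= [54, 49]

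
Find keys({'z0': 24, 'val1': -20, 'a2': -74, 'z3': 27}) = ['z0', 'val1', 'a2', 'z3']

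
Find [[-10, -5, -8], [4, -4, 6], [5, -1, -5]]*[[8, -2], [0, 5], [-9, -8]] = C[0][0] = (-10)*(8) + (-5)*(0) + (-8)*(-9) = -8
C[0][1] = (-10)*(-2) + (-5)*(5) + (-8)*(-8) = 59
C[1][0] = (4)*(8) + (-4)*(0) + (6)*(-9) = -22
C[1][1] = (4)*(-2) + (-4)*(5) + (6)*(-8) = -76
C[2][0] = (5)*(8) + (-1)*(0) + (-5)*(-9) = 85
C[2][1] = (5)*(-2) + (-1)*(5) + (-5)*(-8) = 25
= [[-8, 59], [-22, -76], [85, 25]]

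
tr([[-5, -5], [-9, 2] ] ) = -3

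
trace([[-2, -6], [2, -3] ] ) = -5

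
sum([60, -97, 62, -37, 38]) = 60 + (-97) + 62 + (-37) + 38
= 26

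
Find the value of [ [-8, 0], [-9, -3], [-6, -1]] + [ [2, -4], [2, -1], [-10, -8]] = [[-6, -4], [-7, -4], [-16, -9]]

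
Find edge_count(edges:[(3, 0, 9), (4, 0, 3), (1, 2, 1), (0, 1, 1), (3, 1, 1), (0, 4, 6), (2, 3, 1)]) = 7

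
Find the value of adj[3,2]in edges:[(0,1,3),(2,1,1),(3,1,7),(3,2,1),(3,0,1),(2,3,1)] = 1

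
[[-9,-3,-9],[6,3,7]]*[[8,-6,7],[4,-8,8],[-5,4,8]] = [[-39, 42, -159], [25, -32, 122]]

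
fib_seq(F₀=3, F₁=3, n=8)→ [3, 3, 6, 9, 15, 24, 39, 63]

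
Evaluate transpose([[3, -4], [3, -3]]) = [[3, 3], [-4, -3]]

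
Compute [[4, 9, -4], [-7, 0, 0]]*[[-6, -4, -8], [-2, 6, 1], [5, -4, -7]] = C[0][0] = (4)*(-6) + (9)*(-2) + (-4)*(5) = -62
C[0][1] = (4)*(-4) + (9)*(6) + (-4)*(-4) = 54
C[0][2] = (4)*(-8) + (9)*(1) + (-4)*(-7) = 5
C[1][0] = (-7)*(-6) + (0)*(-2) + (0)*(5) = 42
C[1][1] = (-7)*(-4) + (0)*(6) + (0)*(-4) = 28
C[1][2] = (-7)*(-8) + (0)*(1) + (0)*(-7) = 56
= [[-62, 54, 5], [42, 28, 56]]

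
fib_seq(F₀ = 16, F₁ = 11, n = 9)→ [16, 11, 27, 38, 65, 103, 168, 271, 439]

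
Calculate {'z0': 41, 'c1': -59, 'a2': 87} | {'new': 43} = {'z0': 41, 'c1': -59, 'a2': 87, 'new': 43}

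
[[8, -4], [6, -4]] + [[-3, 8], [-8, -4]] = [[5, 4], [-2, -8]]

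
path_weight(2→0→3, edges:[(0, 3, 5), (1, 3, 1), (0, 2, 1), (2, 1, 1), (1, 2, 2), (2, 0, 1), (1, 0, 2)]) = 6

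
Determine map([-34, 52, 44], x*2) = -34*2=-68, 52*2=104, 44*2=88
= [-68, 104, 88]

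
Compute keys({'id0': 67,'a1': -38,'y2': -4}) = ['id0', 'a1', 'y2']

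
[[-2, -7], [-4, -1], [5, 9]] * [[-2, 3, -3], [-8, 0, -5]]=C[0][0] = (-2)*(-2) + (-7)*(-8) = 60
C[0][1] = (-2)*(3) + (-7)*(0) = -6
C[0][2] = (-2)*(-3) + (-7)*(-5) = 41
C[1][0] = (-4)*(-2) + (-1)*(-8) = 16
C[1][1] = (-4)*(3) + (-1)*(0) = -12
C[1][2] = (-4)*(-3) + (-1)*(-5) = 17
... (3 more cells)
= [[60, -6, 41], [16, -12, 17], [-82, 15, -60]]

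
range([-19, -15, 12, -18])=31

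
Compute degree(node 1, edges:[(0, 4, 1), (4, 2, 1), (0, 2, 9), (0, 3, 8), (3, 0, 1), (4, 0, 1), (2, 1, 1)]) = incident: (2,1)
= 1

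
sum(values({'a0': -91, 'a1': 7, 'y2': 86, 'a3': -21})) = -19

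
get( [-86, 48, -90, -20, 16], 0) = -86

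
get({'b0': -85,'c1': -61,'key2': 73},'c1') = -61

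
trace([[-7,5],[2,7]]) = diagonal: (-7) + 7
= 0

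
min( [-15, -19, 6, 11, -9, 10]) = -19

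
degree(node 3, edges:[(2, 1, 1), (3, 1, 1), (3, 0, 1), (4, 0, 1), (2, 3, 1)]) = incident: (3,1), (3,0), (2,3)
= 3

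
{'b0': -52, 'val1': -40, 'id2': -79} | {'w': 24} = {'b0': -52, 'val1': -40, 'id2': -79, 'w': 24}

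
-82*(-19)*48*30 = 2243520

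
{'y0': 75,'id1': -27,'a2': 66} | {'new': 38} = {'y0': 75, 'id1': -27, 'a2': 66, 'new': 38}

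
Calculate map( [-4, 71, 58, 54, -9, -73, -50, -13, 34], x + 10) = -4+10=6, 71+10=81, 58+10=68, 54+10=64, -9+10=1, -73+10=-63, -50+10=-40, -13+10=-3, 34+10=44
= [6, 81, 68, 64, 1, -63, -40, -3, 44]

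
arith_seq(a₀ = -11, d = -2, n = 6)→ [-11, -13, -15, -17, -19, -21]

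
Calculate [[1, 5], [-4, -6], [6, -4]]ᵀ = [[1, -4, 6], [5, -6, -4]]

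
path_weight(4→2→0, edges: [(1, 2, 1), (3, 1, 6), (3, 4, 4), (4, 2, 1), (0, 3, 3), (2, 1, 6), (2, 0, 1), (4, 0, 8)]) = 2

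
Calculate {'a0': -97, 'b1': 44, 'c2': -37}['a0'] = -97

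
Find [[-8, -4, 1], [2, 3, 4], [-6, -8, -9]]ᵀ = [[-8, 2, -6], [-4, 3, -8], [1, 4, -9]]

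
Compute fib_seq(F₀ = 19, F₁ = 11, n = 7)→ F_2 = F_1 + F_0 = 30
F_3 = F_2 + F_1 = 41
F_4 = F_3 + F_2 = 71
...
= [19, 11, 30, 41, 71, 112, 183]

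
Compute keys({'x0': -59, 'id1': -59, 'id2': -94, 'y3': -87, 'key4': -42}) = ['x0', 'id1', 'id2', 'y3', 'key4']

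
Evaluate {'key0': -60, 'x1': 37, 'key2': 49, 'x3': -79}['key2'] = 49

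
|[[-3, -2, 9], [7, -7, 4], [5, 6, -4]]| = 585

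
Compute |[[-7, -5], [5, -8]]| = (-7)*(-8) - (-5)*(5)
= 81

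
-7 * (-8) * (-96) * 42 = -225792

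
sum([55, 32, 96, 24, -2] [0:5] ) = 205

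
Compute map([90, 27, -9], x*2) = 90*2=180, 27*2=54, -9*2=-18
= [180, 54, -18]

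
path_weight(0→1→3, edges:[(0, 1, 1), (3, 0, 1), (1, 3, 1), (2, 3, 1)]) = w(0→1)=1 + w(1→3)=1
= 2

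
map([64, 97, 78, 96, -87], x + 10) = [74, 107, 88, 106, -77]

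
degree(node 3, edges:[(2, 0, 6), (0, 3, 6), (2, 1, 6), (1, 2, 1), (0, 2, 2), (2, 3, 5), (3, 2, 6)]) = incident: (0,3), (2,3), (3,2)
= 3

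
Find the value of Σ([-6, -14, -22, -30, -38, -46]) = -156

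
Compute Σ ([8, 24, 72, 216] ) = 8 + 24 + 72 + 216
= 320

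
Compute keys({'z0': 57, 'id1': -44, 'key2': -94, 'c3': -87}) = ['z0', 'id1', 'key2', 'c3']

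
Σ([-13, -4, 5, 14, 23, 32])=(-13) + (-4) + 5 + 14 + 23 + 32
= 57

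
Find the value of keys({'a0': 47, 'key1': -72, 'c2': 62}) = ['a0', 'key1', 'c2']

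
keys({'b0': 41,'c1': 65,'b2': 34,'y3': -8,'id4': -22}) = ['b0', 'c1', 'b2', 'y3', 'id4']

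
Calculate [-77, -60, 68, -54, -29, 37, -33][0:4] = [-77, -60, 68, -54]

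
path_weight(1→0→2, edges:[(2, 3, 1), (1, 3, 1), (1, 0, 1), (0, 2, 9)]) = 10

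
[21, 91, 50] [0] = 21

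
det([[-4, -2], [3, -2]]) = 14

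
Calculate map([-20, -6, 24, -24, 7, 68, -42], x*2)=[-40, -12, 48, -48, 14, 136, -84]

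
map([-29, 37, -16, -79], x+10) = -29+10=-19, 37+10=47, -16+10=-6, -79+10=-69
= [-19, 47, -6, -69]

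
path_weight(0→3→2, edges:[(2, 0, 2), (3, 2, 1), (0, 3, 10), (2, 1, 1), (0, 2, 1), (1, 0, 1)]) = w(0→3)=10 + w(3→2)=1
= 11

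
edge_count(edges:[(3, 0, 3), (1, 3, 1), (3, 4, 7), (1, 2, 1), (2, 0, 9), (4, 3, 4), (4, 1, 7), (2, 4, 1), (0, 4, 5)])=9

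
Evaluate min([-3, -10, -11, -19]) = -19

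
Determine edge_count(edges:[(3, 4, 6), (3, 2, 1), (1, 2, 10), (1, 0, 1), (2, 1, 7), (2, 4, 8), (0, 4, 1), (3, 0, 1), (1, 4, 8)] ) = 9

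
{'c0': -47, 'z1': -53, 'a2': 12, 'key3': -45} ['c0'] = -47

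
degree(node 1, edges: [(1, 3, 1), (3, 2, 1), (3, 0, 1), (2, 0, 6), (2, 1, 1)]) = 2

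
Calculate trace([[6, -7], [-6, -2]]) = 4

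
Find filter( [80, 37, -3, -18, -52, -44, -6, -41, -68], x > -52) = [80, 37, -3, -18, -44, -6, -41]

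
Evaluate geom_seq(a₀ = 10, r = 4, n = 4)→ a_0 = 10*4^0 = 10
a_1 = 10*4^1 = 40
a_2 = 10*4^2 = 160
...
= [10, 40, 160, 640]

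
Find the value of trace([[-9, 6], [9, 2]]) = -7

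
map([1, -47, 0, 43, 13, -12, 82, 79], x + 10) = 1+10=11, -47+10=-37, 0+10=10, 43+10=53, 13+10=23, -12+10=-2, 82+10=92, 79+10=89
= [11, -37, 10, 53, 23, -2, 92, 89]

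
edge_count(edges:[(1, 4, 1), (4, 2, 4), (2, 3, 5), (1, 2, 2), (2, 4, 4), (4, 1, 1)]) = 6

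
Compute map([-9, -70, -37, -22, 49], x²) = (-9)²=81, (-70)²=4900, (-37)²=1369, (-22)²=484, (49)²=2401
= [81, 4900, 1369, 484, 2401]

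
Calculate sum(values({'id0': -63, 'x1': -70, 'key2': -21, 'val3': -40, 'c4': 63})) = (-63) + (-70) + (-21) + (-40) + 63
= -131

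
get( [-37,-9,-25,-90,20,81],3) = -90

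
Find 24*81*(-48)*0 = 0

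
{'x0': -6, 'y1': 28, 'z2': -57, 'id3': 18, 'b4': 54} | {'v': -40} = {'x0': -6, 'y1': 28, 'z2': -57, 'id3': 18, 'b4': 54, 'v': -40}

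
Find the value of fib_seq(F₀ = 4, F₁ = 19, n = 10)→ [4, 19, 23, 42, 65, 107, 172, 279, 451, 730]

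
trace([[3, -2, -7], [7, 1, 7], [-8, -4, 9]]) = diagonal: 3 + 1 + 9
= 13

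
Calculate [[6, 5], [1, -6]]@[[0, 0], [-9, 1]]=[[-45, 5], [54, -6]]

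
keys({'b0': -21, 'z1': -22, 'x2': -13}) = ['b0', 'z1', 'x2']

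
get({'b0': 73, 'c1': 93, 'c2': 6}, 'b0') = 73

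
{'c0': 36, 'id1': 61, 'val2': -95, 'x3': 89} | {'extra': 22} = {'c0': 36, 'id1': 61, 'val2': -95, 'x3': 89, 'extra': 22}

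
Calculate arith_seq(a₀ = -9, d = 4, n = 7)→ a_0 = -9 + 0*4 = -9
a_1 = -9 + 1*4 = -5
a_2 = -9 + 2*4 = -1
...
= [-9, -5, -1, 3, 7, 11, 15]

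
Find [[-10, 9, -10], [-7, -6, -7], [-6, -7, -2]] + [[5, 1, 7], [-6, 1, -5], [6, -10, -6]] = [[-5, 10, -3], [-13, -5, -12], [0, -17, -8]]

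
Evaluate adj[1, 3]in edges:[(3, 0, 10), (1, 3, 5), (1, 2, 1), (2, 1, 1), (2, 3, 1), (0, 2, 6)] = 5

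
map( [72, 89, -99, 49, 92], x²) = (72)²=5184, (89)²=7921, (-99)²=9801, (49)²=2401, (92)²=8464
= [5184, 7921, 9801, 2401, 8464]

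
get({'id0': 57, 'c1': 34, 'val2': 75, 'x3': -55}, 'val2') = 75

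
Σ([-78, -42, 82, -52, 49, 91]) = (-78) + (-42) + 82 + (-52) + 49 + 91
= 50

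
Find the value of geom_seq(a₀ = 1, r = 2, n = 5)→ a_0 = 1*2^0 = 1
a_1 = 1*2^1 = 2
a_2 = 1*2^2 = 4
...
= [1, 2, 4, 8, 16]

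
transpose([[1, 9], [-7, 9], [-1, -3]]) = [[1, -7, -1], [9, 9, -3]]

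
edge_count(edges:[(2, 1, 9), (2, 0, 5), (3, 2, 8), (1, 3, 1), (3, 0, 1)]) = 5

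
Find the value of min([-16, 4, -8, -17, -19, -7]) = -19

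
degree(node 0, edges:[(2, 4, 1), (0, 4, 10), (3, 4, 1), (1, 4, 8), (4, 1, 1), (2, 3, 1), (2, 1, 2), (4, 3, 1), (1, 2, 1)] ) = 1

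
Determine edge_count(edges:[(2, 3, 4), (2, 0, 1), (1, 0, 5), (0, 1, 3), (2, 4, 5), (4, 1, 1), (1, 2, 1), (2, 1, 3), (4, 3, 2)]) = 9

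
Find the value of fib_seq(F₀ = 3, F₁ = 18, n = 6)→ F_2 = F_1 + F_0 = 21
F_3 = F_2 + F_1 = 39
F_4 = F_3 + F_2 = 60
...
= [3, 18, 21, 39, 60, 99]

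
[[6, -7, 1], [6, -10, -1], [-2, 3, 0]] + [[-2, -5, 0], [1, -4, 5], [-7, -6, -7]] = [[4, -12, 1], [7, -14, 4], [-9, -3, -7]]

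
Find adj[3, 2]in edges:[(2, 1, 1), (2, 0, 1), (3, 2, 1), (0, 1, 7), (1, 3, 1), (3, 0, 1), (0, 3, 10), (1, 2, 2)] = 1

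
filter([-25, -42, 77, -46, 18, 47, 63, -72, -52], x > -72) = [-25, -42, 77, -46, 18, 47, 63, -52]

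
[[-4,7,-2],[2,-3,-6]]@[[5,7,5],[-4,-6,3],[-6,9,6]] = [[-36, -88, -11], [58, -22, -35]]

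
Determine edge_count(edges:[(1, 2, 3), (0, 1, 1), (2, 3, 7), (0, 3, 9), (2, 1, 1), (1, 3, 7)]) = 6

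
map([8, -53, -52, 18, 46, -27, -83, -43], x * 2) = 8*2=16, -53*2=-106, -52*2=-104, 18*2=36, 46*2=92, -27*2=-54, -83*2=-166, -43*2=-86
= [16, -106, -104, 36, 92, -54, -166, -86]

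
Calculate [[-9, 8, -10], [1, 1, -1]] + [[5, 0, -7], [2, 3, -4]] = [[-4, 8, -17], [3, 4, -5]]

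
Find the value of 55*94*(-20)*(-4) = 413600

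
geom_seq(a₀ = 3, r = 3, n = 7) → a_0 = 3*3^0 = 3
a_1 = 3*3^1 = 9
a_2 = 3*3^2 = 27
...
= [3, 9, 27, 81, 243, 729, 2187]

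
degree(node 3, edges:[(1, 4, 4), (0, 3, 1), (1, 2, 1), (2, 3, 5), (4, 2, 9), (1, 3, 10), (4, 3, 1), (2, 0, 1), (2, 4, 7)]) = 4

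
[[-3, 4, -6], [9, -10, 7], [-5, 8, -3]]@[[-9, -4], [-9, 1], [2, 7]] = C[0][0] = (-3)*(-9) + (4)*(-9) + (-6)*(2) = -21
C[0][1] = (-3)*(-4) + (4)*(1) + (-6)*(7) = -26
C[1][0] = (9)*(-9) + (-10)*(-9) + (7)*(2) = 23
C[1][1] = (9)*(-4) + (-10)*(1) + (7)*(7) = 3
C[2][0] = (-5)*(-9) + (8)*(-9) + (-3)*(2) = -33
C[2][1] = (-5)*(-4) + (8)*(1) + (-3)*(7) = 7
= [[-21, -26], [23, 3], [-33, 7]]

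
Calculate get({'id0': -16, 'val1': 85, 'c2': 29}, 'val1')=85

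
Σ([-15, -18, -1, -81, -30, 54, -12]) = (-15) + (-18) + (-1) + (-81) + (-30) + 54 + (-12)
= -103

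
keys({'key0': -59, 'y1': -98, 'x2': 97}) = ['key0', 'y1', 'x2']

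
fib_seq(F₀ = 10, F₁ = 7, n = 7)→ [10, 7, 17, 24, 41, 65, 106]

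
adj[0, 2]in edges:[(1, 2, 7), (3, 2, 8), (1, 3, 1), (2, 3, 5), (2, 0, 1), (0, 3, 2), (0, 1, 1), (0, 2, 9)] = 9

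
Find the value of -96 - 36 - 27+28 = -131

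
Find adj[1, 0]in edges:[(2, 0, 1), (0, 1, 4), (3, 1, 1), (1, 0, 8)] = 8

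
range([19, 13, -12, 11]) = 31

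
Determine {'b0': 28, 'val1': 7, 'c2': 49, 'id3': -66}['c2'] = 49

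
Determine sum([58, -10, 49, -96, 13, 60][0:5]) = slice → [58, -10, 49, -96, 13]
58 + (-10) + 49 + (-96) + 13
= 14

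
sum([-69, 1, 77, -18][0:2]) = -68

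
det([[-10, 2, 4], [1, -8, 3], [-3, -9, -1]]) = -498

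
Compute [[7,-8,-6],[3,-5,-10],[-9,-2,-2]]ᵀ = [[7, 3, -9], [-8, -5, -2], [-6, -10, -2]]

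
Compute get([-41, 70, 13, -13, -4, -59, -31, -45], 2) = 13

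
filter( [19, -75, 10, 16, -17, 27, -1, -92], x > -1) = [19, 10, 16, 27]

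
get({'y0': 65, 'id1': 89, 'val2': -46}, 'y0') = 65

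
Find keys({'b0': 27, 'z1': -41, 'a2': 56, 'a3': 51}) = ['b0', 'z1', 'a2', 'a3']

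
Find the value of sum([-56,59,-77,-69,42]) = (-56) + 59 + (-77) + (-69) + 42
= -101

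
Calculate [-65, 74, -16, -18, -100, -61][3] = -18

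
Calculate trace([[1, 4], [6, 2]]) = 3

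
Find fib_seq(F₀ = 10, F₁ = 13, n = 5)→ [10, 13, 23, 36, 59]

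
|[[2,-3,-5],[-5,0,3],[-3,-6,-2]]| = (1)*(2)*det([[0, 3], [-6, -2]]) + (-1)*(-3)*det([[-5, 3], [-3, -2]]) + (1)*(-5)*det([[-5, 0], [-3, -6]])
= 36 + 57 + -150
= -57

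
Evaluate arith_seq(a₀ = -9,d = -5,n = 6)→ [-9, -14, -19, -24, -29, -34]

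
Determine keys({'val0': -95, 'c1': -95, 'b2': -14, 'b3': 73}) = ['val0', 'c1', 'b2', 'b3']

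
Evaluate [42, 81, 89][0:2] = [42, 81]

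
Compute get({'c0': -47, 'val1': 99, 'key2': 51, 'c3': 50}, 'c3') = 50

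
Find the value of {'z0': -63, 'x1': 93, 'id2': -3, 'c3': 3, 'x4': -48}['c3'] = 3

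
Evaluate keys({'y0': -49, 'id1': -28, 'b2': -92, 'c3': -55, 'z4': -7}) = ['y0', 'id1', 'b2', 'c3', 'z4']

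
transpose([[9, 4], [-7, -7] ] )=[[9, -7], [4, -7]]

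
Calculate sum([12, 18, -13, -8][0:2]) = 30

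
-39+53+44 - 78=-20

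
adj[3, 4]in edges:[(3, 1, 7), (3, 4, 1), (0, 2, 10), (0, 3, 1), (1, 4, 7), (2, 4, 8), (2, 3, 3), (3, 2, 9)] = 1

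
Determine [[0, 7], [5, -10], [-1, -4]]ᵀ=[[0, 5, -1], [7, -10, -4]]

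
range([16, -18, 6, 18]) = 36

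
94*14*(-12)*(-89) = 1405488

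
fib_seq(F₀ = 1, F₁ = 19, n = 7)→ F_2 = F_1 + F_0 = 20
F_3 = F_2 + F_1 = 39
F_4 = F_3 + F_2 = 59
...
= [1, 19, 20, 39, 59, 98, 157]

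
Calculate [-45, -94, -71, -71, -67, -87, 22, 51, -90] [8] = -90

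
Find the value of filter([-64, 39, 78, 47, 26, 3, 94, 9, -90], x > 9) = keep x where x > 9: -64✗, 39✓, 78✓, 47✓, 26✓, 3✗, 94✓, 9✗, -90✗
= [39, 78, 47, 26, 94]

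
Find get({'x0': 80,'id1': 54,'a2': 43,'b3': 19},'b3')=19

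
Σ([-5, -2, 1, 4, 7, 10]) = 15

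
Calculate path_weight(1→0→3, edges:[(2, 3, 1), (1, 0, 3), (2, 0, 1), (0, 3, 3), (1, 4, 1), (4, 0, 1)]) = w(1→0)=3 + w(0→3)=3
= 6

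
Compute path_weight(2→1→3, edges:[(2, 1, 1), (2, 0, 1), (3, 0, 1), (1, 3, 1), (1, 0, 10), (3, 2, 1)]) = w(2→1)=1 + w(1→3)=1
= 2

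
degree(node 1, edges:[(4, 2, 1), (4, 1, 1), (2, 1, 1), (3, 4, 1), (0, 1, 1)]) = 3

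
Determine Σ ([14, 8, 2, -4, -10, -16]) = 14 + 8 + 2 + (-4) + (-10) + (-16)
= -6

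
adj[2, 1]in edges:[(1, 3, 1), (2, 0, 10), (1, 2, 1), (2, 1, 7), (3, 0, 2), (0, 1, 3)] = 7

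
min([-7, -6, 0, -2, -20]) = -20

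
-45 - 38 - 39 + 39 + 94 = 11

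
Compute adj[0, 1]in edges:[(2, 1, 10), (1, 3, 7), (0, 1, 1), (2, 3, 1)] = 1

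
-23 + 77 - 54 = 0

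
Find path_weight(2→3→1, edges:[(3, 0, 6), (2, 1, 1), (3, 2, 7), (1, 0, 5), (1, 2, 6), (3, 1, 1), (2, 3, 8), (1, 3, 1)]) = 9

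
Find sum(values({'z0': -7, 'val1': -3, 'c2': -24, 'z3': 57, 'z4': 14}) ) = (-7) + (-3) + (-24) + 57 + 14
= 37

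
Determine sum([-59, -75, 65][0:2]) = -134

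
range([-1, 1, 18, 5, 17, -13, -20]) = 38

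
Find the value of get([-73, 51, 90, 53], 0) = -73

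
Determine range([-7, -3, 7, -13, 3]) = 20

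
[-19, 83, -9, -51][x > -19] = keep x where x > -19: -19✗, 83✓, -9✓, -51✗
= [83, -9]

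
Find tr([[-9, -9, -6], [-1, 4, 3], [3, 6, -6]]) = diagonal: (-9) + 4 + (-6)
= -11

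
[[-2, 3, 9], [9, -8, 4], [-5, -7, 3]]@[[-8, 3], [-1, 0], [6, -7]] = C[0][0] = (-2)*(-8) + (3)*(-1) + (9)*(6) = 67
C[0][1] = (-2)*(3) + (3)*(0) + (9)*(-7) = -69
C[1][0] = (9)*(-8) + (-8)*(-1) + (4)*(6) = -40
C[1][1] = (9)*(3) + (-8)*(0) + (4)*(-7) = -1
C[2][0] = (-5)*(-8) + (-7)*(-1) + (3)*(6) = 65
C[2][1] = (-5)*(3) + (-7)*(0) + (3)*(-7) = -36
= [[67, -69], [-40, -1], [65, -36]]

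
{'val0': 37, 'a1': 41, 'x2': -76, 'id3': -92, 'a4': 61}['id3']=-92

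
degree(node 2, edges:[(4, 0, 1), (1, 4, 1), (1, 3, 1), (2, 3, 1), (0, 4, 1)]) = incident: (2,3)
= 1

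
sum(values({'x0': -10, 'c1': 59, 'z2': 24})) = 73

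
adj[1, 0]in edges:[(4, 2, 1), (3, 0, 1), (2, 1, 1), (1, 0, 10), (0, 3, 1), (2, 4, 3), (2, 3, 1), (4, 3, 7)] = 10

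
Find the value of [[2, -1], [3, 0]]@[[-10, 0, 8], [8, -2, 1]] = [[-28, 2, 15], [-30, 0, 24]]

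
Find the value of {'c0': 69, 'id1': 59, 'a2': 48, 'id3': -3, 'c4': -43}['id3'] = -3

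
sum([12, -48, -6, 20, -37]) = -59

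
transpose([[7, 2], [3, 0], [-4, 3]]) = [[7, 3, -4], [2, 0, 3]]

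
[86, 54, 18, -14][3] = -14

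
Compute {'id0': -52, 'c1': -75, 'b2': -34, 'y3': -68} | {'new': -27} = {'id0': -52, 'c1': -75, 'b2': -34, 'y3': -68, 'new': -27}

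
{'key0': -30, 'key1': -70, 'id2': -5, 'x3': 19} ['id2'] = -5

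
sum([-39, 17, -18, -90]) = -130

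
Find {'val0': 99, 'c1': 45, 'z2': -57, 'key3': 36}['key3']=36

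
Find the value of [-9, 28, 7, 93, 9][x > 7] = [28, 93, 9]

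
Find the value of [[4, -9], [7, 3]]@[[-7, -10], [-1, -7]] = [[-19, 23], [-52, -91]]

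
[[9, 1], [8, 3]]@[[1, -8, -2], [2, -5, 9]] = C[0][0] = (9)*(1) + (1)*(2) = 11
C[0][1] = (9)*(-8) + (1)*(-5) = -77
C[0][2] = (9)*(-2) + (1)*(9) = -9
C[1][0] = (8)*(1) + (3)*(2) = 14
C[1][1] = (8)*(-8) + (3)*(-5) = -79
C[1][2] = (8)*(-2) + (3)*(9) = 11
= [[11, -77, -9], [14, -79, 11]]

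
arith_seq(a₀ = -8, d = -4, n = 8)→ [-8, -12, -16, -20, -24, -28, -32, -36]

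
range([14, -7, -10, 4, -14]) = 28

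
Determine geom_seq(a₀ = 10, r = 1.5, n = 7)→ [10.0, 15.0, 22.5, 33.75, 50.625, 75.9375, 113.90625]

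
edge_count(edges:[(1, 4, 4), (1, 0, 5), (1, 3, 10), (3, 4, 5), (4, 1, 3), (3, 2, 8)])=6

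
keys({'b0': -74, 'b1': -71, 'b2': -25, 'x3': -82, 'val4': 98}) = ['b0', 'b1', 'b2', 'x3', 'val4']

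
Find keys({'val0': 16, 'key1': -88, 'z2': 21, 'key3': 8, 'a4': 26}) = ['val0', 'key1', 'z2', 'key3', 'a4']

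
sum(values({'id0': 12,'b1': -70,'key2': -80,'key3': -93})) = -231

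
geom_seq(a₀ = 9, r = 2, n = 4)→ a_0 = 9*2^0 = 9
a_1 = 9*2^1 = 18
a_2 = 9*2^2 = 36
...
= [9, 18, 36, 72]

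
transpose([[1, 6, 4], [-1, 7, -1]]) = [[1, -1], [6, 7], [4, -1]]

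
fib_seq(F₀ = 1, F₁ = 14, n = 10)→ [1, 14, 15, 29, 44, 73, 117, 190, 307, 497]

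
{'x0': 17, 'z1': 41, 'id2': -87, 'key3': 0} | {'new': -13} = {'x0': 17, 'z1': 41, 'id2': -87, 'key3': 0, 'new': -13}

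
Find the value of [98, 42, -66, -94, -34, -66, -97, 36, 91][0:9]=[98, 42, -66, -94, -34, -66, -97, 36, 91]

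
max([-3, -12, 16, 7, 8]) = 16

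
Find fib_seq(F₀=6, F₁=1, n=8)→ [6, 1, 7, 8, 15, 23, 38, 61]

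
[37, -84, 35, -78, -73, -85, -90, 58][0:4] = [37, -84, 35, -78]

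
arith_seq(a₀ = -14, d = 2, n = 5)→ a_0 = -14 + 0*2 = -14
a_1 = -14 + 1*2 = -12
a_2 = -14 + 2*2 = -10
...
= [-14, -12, -10, -8, -6]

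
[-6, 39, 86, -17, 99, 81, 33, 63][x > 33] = [39, 86, 99, 81, 63]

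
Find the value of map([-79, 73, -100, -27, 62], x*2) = [-158, 146, -200, -54, 124]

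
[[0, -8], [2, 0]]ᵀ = [[0, 2], [-8, 0]]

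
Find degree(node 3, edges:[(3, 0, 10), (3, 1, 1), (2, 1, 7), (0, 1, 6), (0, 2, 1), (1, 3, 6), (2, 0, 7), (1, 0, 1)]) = 3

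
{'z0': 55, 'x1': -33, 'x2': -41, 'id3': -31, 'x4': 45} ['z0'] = 55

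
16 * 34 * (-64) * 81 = -2820096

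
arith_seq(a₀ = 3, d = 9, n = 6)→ [3, 12, 21, 30, 39, 48]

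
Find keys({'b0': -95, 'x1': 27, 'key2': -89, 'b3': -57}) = ['b0', 'x1', 'key2', 'b3']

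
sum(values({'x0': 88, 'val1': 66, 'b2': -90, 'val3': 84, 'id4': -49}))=88 + 66 + (-90) + 84 + (-49)
= 99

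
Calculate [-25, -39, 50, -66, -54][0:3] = [-25, -39, 50]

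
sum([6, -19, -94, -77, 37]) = 6 + (-19) + (-94) + (-77) + 37
= -147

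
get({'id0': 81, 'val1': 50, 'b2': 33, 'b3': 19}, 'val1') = 50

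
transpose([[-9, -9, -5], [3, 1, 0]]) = [[-9, 3], [-9, 1], [-5, 0]]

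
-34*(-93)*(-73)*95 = -21928470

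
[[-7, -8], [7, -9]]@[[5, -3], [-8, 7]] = [[29, -35], [107, -84]]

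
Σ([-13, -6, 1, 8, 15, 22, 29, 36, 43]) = 135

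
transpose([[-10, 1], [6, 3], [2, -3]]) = [[-10, 6, 2], [1, 3, -3]]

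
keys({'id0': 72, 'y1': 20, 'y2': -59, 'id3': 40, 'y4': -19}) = ['id0', 'y1', 'y2', 'id3', 'y4']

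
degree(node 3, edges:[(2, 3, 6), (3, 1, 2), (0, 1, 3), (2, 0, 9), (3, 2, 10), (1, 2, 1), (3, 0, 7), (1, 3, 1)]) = 5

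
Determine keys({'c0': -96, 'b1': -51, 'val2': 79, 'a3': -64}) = ['c0', 'b1', 'val2', 'a3']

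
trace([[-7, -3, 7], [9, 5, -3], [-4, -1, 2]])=diagonal: (-7) + 5 + 2
= 0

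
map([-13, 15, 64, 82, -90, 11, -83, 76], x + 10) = -13+10=-3, 15+10=25, 64+10=74, 82+10=92, -90+10=-80, 11+10=21, -83+10=-73, 76+10=86
= [-3, 25, 74, 92, -80, 21, -73, 86]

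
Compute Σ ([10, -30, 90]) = 70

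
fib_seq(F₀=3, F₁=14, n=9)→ F_2 = F_1 + F_0 = 17
F_3 = F_2 + F_1 = 31
F_4 = F_3 + F_2 = 48
...
= [3, 14, 17, 31, 48, 79, 127, 206, 333]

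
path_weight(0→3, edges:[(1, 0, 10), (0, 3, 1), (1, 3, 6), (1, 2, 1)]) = w(0→3)=1
= 1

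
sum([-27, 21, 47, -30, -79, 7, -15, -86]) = (-27) + 21 + 47 + (-30) + (-79) + 7 + (-15) + (-86)
= -162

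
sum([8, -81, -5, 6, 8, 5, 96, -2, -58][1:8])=27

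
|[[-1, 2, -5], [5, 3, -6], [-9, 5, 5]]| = -247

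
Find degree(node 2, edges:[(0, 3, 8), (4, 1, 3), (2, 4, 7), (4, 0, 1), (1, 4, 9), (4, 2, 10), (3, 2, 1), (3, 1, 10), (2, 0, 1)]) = 4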